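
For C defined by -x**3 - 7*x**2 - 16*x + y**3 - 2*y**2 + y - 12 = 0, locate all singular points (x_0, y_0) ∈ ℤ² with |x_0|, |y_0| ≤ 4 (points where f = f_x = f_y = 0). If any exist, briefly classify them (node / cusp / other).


Singular points: {(-2, 1)}; classification: node.

Compute partial derivatives:
  f_x = -3*x**2 - 14*x - 16.
  f_y = 3*y**2 - 4*y + 1.
Scan x_0 ∈ {−4, ..., 4}. For each x_0, f_y(x_0, y) is a polynomial in y; find its integer roots y ∈ {−4, ..., 4}, then test f_x and f at those candidates.
  x = -4: f_y(-4, y) = 3*y**2 - 4*y + 1; vanishes at y ∈ {1}. (-4, 1): f_x = -8 ≠ 0.
  x = -3: f_y(-3, y) = 3*y**2 - 4*y + 1; vanishes at y ∈ {1}. (-3, 1): f_x = -1 ≠ 0.
  x = -2: f_y(-2, y) = 3*y**2 - 4*y + 1; vanishes at y ∈ {1}. (-2, 1): f_x = 0, f = 0 — SINGULAR.
  x = -1: f_y(-1, y) = 3*y**2 - 4*y + 1; vanishes at y ∈ {1}. (-1, 1): f_x = -5 ≠ 0.
  x = 0: f_y(0, y) = 3*y**2 - 4*y + 1; vanishes at y ∈ {1}. (0, 1): f_x = -16 ≠ 0.
  x = 1: f_y(1, y) = 3*y**2 - 4*y + 1; vanishes at y ∈ {1}. (1, 1): f_x = -33 ≠ 0.
  x = 2: f_y(2, y) = 3*y**2 - 4*y + 1; vanishes at y ∈ {1}. (2, 1): f_x = -56 ≠ 0.
  x = 3: f_y(3, y) = 3*y**2 - 4*y + 1; vanishes at y ∈ {1}. (3, 1): f_x = -85 ≠ 0.
  x = 4: f_y(4, y) = 3*y**2 - 4*y + 1; vanishes at y ∈ {1}. (4, 1): f_x = -120 ≠ 0.
Only singular point on the grid: (-2, 1).
Classify: substitute x = -2 + u, y = 1 + v and expand: f = -u**3 - u**2 + v**3 + v**2.
No constant or linear terms (consistent with a singular point). Quadratic part: -u**2 + v**2. Cubic part: -u**3 + v**3.
The quadratic part v**2 - u**2 = (v − u)(v + u) splits into two distinct linear factors, so there are two distinct tangent lines y − 1 = ±(x − -2) — this is a node (ordinary double point).
Classification: node.


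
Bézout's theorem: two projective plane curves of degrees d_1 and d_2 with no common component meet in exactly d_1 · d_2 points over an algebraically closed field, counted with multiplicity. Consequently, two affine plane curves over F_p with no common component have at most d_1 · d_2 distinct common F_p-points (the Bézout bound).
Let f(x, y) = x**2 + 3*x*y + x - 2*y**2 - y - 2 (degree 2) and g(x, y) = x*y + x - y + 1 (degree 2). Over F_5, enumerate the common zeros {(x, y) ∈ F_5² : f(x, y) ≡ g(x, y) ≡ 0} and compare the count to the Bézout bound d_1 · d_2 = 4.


Common zeros: {(0, 1)}; count = 1; Bézout bound = 4.

deg(f) = 2, deg(g) = 2, so Bézout bound = 4.
Scan x ∈ F_5. For each x, list the y ∈ F_5 with f(x, y) ≡ 0 and those with g(x, y) ≡ 0 (mod 5); the common zeros in that column are the intersection.
  x = 0: f ≡ 0 at y ∈ {1}; g ≡ 0 at y ∈ {1}; common: {1}.
  x = 1: f ≡ 0 at y ∈ {0, 1}; g ≡ 0 at y ∈ ∅; common: ∅.
  x = 2: f ≡ 0 at y ∈ ∅; g ≡ 0 at y ∈ {2}; common: ∅.
  x = 3: f ≡ 0 at y ∈ {0, 4}; g ≡ 0 at y ∈ {3}; common: ∅.
  x = 4: f ≡ 0 at y ∈ {4}; g ≡ 0 at y ∈ {0}; common: ∅.
Collecting: common zeros = {(0, 1)}, so the count is 1.
Comparison with the Bézout bound: 1 ≤ 4 = deg(f)·deg(g), as expected for curves with no common component (the affine F_5-count falls short of the bound because intersections may lie at infinity, over extension fields, or carry multiplicity).


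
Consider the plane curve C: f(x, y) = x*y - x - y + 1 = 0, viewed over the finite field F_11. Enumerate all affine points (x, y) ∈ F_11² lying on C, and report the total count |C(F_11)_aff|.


Affine F_11-points: {(0, 1), (1, 0), (1, 1), (1, 2), (1, 3), (1, 4), (1, 5), (1, 6), (1, 7), (1, 8), (1, 9), (1, 10), (2, 1), (3, 1), (4, 1), (5, 1), (6, 1), (7, 1), (8, 1), (9, 1), (10, 1)}; count = 21.

For each of the 121 pairs (x, y) ∈ F_11², evaluate f(x, y) mod 11. Record the zeros.
  x = 0: [0↦1, 1↦0, 2↦10, 3↦9, 4↦8, 5↦7, 6↦6, 7↦5, 8↦4, 9↦3, 10↦2]  zeros at y ∈ {1}
  x = 1: [0↦0, 1↦0, 2↦0, 3↦0, 4↦0, 5↦0, 6↦0, 7↦0, 8↦0, 9↦0, 10↦0]  zeros at y ∈ {0, 1, 2, 3, 4, 5, 6, 7, 8, 9, 10}
  x = 2: [0↦10, 1↦0, 2↦1, 3↦2, 4↦3, 5↦4, 6↦5, 7↦6, 8↦7, 9↦8, 10↦9]  zeros at y ∈ {1}
  x = 3: [0↦9, 1↦0, 2↦2, 3↦4, 4↦6, 5↦8, 6↦10, 7↦1, 8↦3, 9↦5, 10↦7]  zeros at y ∈ {1}
  x = 4: [0↦8, 1↦0, 2↦3, 3↦6, 4↦9, 5↦1, 6↦4, 7↦7, 8↦10, 9↦2, 10↦5]  zeros at y ∈ {1}
  x = 5: [0↦7, 1↦0, 2↦4, 3↦8, 4↦1, 5↦5, 6↦9, 7↦2, 8↦6, 9↦10, 10↦3]  zeros at y ∈ {1}
  x = 6: [0↦6, 1↦0, 2↦5, 3↦10, 4↦4, 5↦9, 6↦3, 7↦8, 8↦2, 9↦7, 10↦1]  zeros at y ∈ {1}
  x = 7: [0↦5, 1↦0, 2↦6, 3↦1, 4↦7, 5↦2, 6↦8, 7↦3, 8↦9, 9↦4, 10↦10]  zeros at y ∈ {1}
  x = 8: [0↦4, 1↦0, 2↦7, 3↦3, 4↦10, 5↦6, 6↦2, 7↦9, 8↦5, 9↦1, 10↦8]  zeros at y ∈ {1}
  x = 9: [0↦3, 1↦0, 2↦8, 3↦5, 4↦2, 5↦10, 6↦7, 7↦4, 8↦1, 9↦9, 10↦6]  zeros at y ∈ {1}
  x = 10: [0↦2, 1↦0, 2↦9, 3↦7, 4↦5, 5↦3, 6↦1, 7↦10, 8↦8, 9↦6, 10↦4]  zeros at y ∈ {1}
Collecting zeros: affine points = {(0, 1), (1, 0), (1, 1), (1, 2), (1, 3), (1, 4), (1, 5), (1, 6), (1, 7), (1, 8), (1, 9), (1, 10), (2, 1), (3, 1), (4, 1), (5, 1), (6, 1), (7, 1), (8, 1), (9, 1), (10, 1)}.
Total count |C(F_11)_aff| = 21.


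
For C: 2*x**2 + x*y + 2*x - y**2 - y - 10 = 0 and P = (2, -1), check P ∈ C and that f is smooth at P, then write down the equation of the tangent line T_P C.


Tangent line at P: 9*x + 3*y - 15 = 0.

Step 1: f(2, -1) = 0, so P lies on C.
Step 2: partial derivatives
  f_x(x, y) = 4*x + y + 2, f_y(x, y) = x - 2*y - 1.
  f_x(P) = 9, f_y(P) = 3 (gradient nonzero, so P is smooth).
Step 3: tangent line at P: 9·(x − 2) + 3·(y − -1) = 0.
Expanding: 9*x + 3*y - 15 = 0.


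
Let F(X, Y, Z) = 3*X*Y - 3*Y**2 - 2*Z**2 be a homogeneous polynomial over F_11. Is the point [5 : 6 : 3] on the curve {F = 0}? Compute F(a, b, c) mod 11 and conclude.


F(5,6,3) ≡ 8 (mod 11); P is NOT on the curve.

Evaluate F(5, 6, 3) term-by-term (mod 11).
  3*X*Y ↦ 3·5·6·1 = 90
  -3*Y**2 ↦ -3·1·36·1 = -108
  -2*Z**2 ↦ -2·1·1·9 = -18
Sum: F(5, 6, 3) = (90) + (-108) + (-18) = -36.
Reducing mod 11: -36 ≡ 8 (mod 11).
Since F(a, b, c) ≡ 8 ≠ 0 (mod 11), P does NOT lie on the curve.


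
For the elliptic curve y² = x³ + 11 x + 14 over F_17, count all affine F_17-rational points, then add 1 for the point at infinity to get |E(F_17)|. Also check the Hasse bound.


Affine points = {(1, 3), (1, 14), (7, 3), (7, 14), (8, 6), (8, 11), (9, 3), (9, 14), (10, 6), (10, 11), (11, 2), (11, 15), (12, 2), (12, 15), (13, 5), (13, 12), (15, 1), (15, 16), (16, 6), (16, 11)}; affine count = 20; |E(F_17)| = 21.

Discriminant check: Δ ∝ 4a³ + 27b² = 4·11³ + 27·14² = 4·1331 + 27·196 ≡ 8 (mod 17). Nonzero ⇒ E is nonsingular.
For each x ∈ F_17, compute rhs = x³ + 11·x + 14 mod 17, then count y ∈ F_17 with y² ≡ rhs.
  x = 0: rhs = 14, matching y values: none (0 points).
  x = 1: rhs = 9, matching y values: 3, 14 (2 points).
  x = 2: rhs = 10, matching y values: none (0 points).
  x = 3: rhs = 6, matching y values: none (0 points).
  x = 4: rhs = 3, matching y values: none (0 points).
  x = 5: rhs = 7, matching y values: none (0 points).
  x = 6: rhs = 7, matching y values: none (0 points).
  x = 7: rhs = 9, matching y values: 3, 14 (2 points).
  x = 8: rhs = 2, matching y values: 6, 11 (2 points).
  x = 9: rhs = 9, matching y values: 3, 14 (2 points).
  x = 10: rhs = 2, matching y values: 6, 11 (2 points).
  x = 11: rhs = 4, matching y values: 2, 15 (2 points).
  x = 12: rhs = 4, matching y values: 2, 15 (2 points).
  x = 13: rhs = 8, matching y values: 5, 12 (2 points).
  x = 14: rhs = 5, matching y values: none (0 points).
  x = 15: rhs = 1, matching y values: 1, 16 (2 points).
  x = 16: rhs = 2, matching y values: 6, 11 (2 points).
Total affine count: 20.
Full point count |E(F_17)| = 20 + 1 = 21.
Hasse bound: |21 − (17+1)| = |3| = 3 ≤ 2√17 ≈ 8.2462 ✓.


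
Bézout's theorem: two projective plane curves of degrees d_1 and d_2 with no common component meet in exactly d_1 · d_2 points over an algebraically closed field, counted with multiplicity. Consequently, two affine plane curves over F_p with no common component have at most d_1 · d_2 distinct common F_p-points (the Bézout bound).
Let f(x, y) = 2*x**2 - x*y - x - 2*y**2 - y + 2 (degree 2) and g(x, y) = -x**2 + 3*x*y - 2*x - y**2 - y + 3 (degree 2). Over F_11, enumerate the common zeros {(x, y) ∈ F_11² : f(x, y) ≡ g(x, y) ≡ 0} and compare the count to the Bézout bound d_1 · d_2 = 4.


Common zeros: {(4, 10)}; count = 1; Bézout bound = 4.

deg(f) = 2, deg(g) = 2, so Bézout bound = 4.
Scan x ∈ F_11. For each x, list the y ∈ F_11 with f(x, y) ≡ 0 and those with g(x, y) ≡ 0 (mod 11); the common zeros in that column are the intersection.
  x = 0: f ≡ 0 at y ∈ ∅; g ≡ 0 at y ∈ ∅; common: ∅.
  x = 1: f ≡ 0 at y ∈ ∅; g ≡ 0 at y ∈ {0, 2}; common: ∅.
  x = 2: f ≡ 0 at y ∈ ∅; g ≡ 0 at y ∈ {6, 10}; common: ∅.
  x = 3: f ≡ 0 at y ∈ {1, 8}; g ≡ 0 at y ∈ {2, 6}; common: ∅.
  x = 4: f ≡ 0 at y ∈ {4, 10}; g ≡ 0 at y ∈ {1, 10}; common: {10}.
  x = 5: f ≡ 0 at y ∈ {3, 5}; g ≡ 0 at y ∈ ∅; common: ∅.
  x = 6: f ≡ 0 at y ∈ ∅; g ≡ 0 at y ∈ ∅; common: ∅.
  x = 7: f ≡ 0 at y ∈ {8, 10}; g ≡ 0 at y ∈ ∅; common: ∅.
  x = 8: f ≡ 0 at y ∈ {3, 9}; g ≡ 0 at y ∈ {0, 1}; common: ∅.
  x = 9: f ≡ 0 at y ∈ {1, 5}; g ≡ 0 at y ∈ ∅; common: ∅.
  x = 10: f ≡ 0 at y ∈ ∅; g ≡ 0 at y ∈ ∅; common: ∅.
Collecting: common zeros = {(4, 10)}, so the count is 1.
Comparison with the Bézout bound: 1 ≤ 4 = deg(f)·deg(g), as expected for curves with no common component (the affine F_11-count falls short of the bound because intersections may lie at infinity, over extension fields, or carry multiplicity).


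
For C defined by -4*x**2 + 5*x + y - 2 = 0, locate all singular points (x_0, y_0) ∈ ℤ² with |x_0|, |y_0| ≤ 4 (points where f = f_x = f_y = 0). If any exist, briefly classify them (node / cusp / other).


No singular points in the scanned grid; C is smooth there.

Compute partial derivatives:
  f_x = 5 - 8*x.
  f_y = 1.
f_y = 1 is a nonzero constant, so f_y never vanishes: no point (x, y) can satisfy f = f_x = f_y = 0. In particular no (x, y) ∈ {−4, ..., 4}² is singular; the curve is smooth.


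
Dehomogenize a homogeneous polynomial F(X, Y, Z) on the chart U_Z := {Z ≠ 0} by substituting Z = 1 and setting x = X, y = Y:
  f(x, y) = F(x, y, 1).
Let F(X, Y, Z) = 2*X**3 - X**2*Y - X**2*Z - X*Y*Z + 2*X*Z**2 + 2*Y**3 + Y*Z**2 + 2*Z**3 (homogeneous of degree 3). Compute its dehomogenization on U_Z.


f(x, y) = 2*x**3 - x**2*y - x**2 - x*y + 2*x + 2*y**3 + y + 2

On U_Z we set Z = 1. Each monomial c·X^i·Y^j·Z^k in F becomes c·x^i·y^j·1^k = c·x^i·y^j.
Substituting Z = 1: F(X, Y, 1) = 2*x**3 - x**2*y - x**2 - x*y + 2*x + 2*y**3 + y + 2.
Note: deg(f) ≤ deg(F) = 3; strict inequality happens when F is divisible by Z (lost terms).


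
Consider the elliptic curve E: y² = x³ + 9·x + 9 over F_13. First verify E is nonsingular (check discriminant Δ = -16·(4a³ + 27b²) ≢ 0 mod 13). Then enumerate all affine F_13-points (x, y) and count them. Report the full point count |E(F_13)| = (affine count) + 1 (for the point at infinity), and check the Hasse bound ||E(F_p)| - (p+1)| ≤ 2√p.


Affine points = {(0, 3), (0, 10), (2, 3), (2, 10), (5, 6), (5, 7), (7, 5), (7, 8), (9, 0), (11, 3), (11, 10), (12, 5), (12, 8)}; affine count = 13; |E(F_13)| = 14.

Discriminant check: Δ ∝ 4a³ + 27b² = 4·9³ + 27·9² = 4·729 + 27·81 ≡ 7 (mod 13). Nonzero ⇒ E is nonsingular.
For each x ∈ F_13, compute rhs = x³ + 9·x + 9 mod 13, then count y ∈ F_13 with y² ≡ rhs.
  x = 0: rhs = 9, matching y values: 3, 10 (2 points).
  x = 1: rhs = 6, matching y values: none (0 points).
  x = 2: rhs = 9, matching y values: 3, 10 (2 points).
  x = 3: rhs = 11, matching y values: none (0 points).
  x = 4: rhs = 5, matching y values: none (0 points).
  x = 5: rhs = 10, matching y values: 6, 7 (2 points).
  x = 6: rhs = 6, matching y values: none (0 points).
  x = 7: rhs = 12, matching y values: 5, 8 (2 points).
  x = 8: rhs = 8, matching y values: none (0 points).
  x = 9: rhs = 0, matching y values: 0 (1 points).
  x = 10: rhs = 7, matching y values: none (0 points).
  x = 11: rhs = 9, matching y values: 3, 10 (2 points).
  x = 12: rhs = 12, matching y values: 5, 8 (2 points).
Total affine count: 13.
Full point count |E(F_13)| = 13 + 1 = 14.
Hasse bound: |14 − (13+1)| = |0| = 0 ≤ 2√13 ≈ 7.2111 ✓.


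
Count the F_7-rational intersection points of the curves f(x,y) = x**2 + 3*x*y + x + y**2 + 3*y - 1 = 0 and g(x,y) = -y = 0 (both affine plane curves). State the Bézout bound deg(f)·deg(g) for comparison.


Common zeros: ∅; count = 0; Bézout bound = 2.

deg(f) = 2, deg(g) = 1, so Bézout bound = 2.
Scan x ∈ F_7. For each x, list the y ∈ F_7 with f(x, y) ≡ 0 and those with g(x, y) ≡ 0 (mod 7); the common zeros in that column are the intersection.
  x = 0: f ≡ 0 at y ∈ ∅; g ≡ 0 at y ∈ {0}; common: ∅.
  x = 1: f ≡ 0 at y ∈ {3, 5}; g ≡ 0 at y ∈ {0}; common: ∅.
  x = 2: f ≡ 0 at y ∈ ∅; g ≡ 0 at y ∈ {0}; common: ∅.
  x = 3: f ≡ 0 at y ∈ {3, 6}; g ≡ 0 at y ∈ {0}; common: ∅.
  x = 4: f ≡ 0 at y ∈ {1, 5}; g ≡ 0 at y ∈ {0}; common: ∅.
  x = 5: f ≡ 0 at y ∈ ∅; g ≡ 0 at y ∈ {0}; common: ∅.
  x = 6: f ≡ 0 at y ∈ {1, 6}; g ≡ 0 at y ∈ {0}; common: ∅.
Collecting: common zeros = ∅, so the count is 0.
Comparison with the Bézout bound: 0 ≤ 2 = deg(f)·deg(g), as expected for curves with no common component (the affine F_7-count falls short of the bound because intersections may lie at infinity, over extension fields, or carry multiplicity).


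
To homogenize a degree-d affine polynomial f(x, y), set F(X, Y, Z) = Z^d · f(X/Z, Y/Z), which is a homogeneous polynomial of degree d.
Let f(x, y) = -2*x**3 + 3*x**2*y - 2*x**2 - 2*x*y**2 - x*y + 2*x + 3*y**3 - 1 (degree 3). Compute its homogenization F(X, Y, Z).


F(X, Y, Z) = -2*X**3 + 3*X**2*Y - 2*X**2*Z - 2*X*Y**2 - X*Y*Z + 2*X*Z**2 + 3*Y**3 - Z**3

deg(f) = 3.
Substitute x = X/Z, y = Y/Z into f, then multiply by Z^3.
  monomial -2·x^3·y^0 ↦ -2·X^3·Y^0·Z^0.
  monomial 3·x^2·y^1 ↦ 3·X^2·Y^1·Z^0.
  monomial -2·x^2·y^0 ↦ -2·X^2·Y^0·Z^1.
  monomial -2·x^1·y^2 ↦ -2·X^1·Y^2·Z^0.
  monomial -1·x^1·y^1 ↦ -1·X^1·Y^1·Z^1.
  monomial 2·x^1·y^0 ↦ 2·X^1·Y^0·Z^2.
  monomial 3·x^0·y^3 ↦ 3·X^0·Y^3·Z^0.
  monomial -1·x^0·y^0 ↦ -1·X^0·Y^0·Z^3.
Collecting: F(X, Y, Z) = -2*X**3 + 3*X**2*Y - 2*X**2*Z - 2*X*Y**2 - X*Y*Z + 2*X*Z**2 + 3*Y**3 - Z**3.


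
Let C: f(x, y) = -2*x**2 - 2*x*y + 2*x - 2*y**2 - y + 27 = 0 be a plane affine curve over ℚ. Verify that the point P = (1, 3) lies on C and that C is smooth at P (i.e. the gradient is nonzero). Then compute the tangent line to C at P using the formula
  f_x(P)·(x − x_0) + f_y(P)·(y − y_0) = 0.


Tangent line at P: -8*x - 15*y + 53 = 0.

Step 1: f(1, 3) = 0, so P lies on C.
Step 2: partial derivatives
  f_x(x, y) = -4*x - 2*y + 2, f_y(x, y) = -2*x - 4*y - 1.
  f_x(P) = -8, f_y(P) = -15 (gradient nonzero, so P is smooth).
Step 3: tangent line at P: -8·(x − 1) + -15·(y − 3) = 0.
Expanding: -8*x - 15*y + 53 = 0.


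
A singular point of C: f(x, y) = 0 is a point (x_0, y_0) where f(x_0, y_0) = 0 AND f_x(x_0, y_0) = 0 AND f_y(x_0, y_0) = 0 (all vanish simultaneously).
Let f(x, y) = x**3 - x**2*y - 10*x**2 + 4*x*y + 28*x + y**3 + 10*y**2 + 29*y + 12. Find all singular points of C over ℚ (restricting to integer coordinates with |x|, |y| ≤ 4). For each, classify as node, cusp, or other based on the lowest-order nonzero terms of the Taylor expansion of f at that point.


Singular points: {(2, -3)}; classification: node.

Compute partial derivatives:
  f_x = 3*x**2 - 2*x*y - 20*x + 4*y + 28.
  f_y = -x**2 + 4*x + 3*y**2 + 20*y + 29.
Scan x_0 ∈ {−4, ..., 4}. For each x_0, f_y(x_0, y) is a polynomial in y; find its integer roots y ∈ {−4, ..., 4}, then test f_x and f at those candidates.
  x = -4: f_y(-4, y) = 3*y**2 + 20*y - 3; no integer root y with |y| ≤ 4.
  x = -3: f_y(-3, y) = 3*y**2 + 20*y + 8; no integer root y with |y| ≤ 4.
  x = -2: f_y(-2, y) = 3*y**2 + 20*y + 17; vanishes at y ∈ {-1}. (-2, -1): f_x = 72 ≠ 0.
  x = -1: f_y(-1, y) = 3*y**2 + 20*y + 24; no integer root y with |y| ≤ 4.
  x = 0: f_y(0, y) = 3*y**2 + 20*y + 29; no integer root y with |y| ≤ 4.
  x = 1: f_y(1, y) = 3*y**2 + 20*y + 32; vanishes at y ∈ {-4}. (1, -4): f_x = 3 ≠ 0.
  x = 2: f_y(2, y) = 3*y**2 + 20*y + 33; vanishes at y ∈ {-3}. (2, -3): f_x = 0, f = 0 — SINGULAR.
  x = 3: f_y(3, y) = 3*y**2 + 20*y + 32; vanishes at y ∈ {-4}. (3, -4): f_x = 3 ≠ 0.
  x = 4: f_y(4, y) = 3*y**2 + 20*y + 29; no integer root y with |y| ≤ 4.
Only singular point on the grid: (2, -3).
Classify: substitute x = 2 + u, y = -3 + v and expand: f = u**3 - u**2*v - u**2 + v**3 + v**2.
No constant or linear terms (consistent with a singular point). Quadratic part: -u**2 + v**2. Cubic part: u**3 - u**2*v + v**3.
The quadratic part v**2 - u**2 = (v − u)(v + u) splits into two distinct linear factors, so there are two distinct tangent lines y − -3 = ±(x − 2) — this is a node (ordinary double point).
Classification: node.


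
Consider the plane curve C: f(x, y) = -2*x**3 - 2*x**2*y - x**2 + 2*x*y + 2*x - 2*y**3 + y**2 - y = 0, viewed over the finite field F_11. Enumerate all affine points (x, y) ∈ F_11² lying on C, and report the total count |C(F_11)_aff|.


Affine F_11-points: {(0, 0), (0, 8), (0, 9), (1, 5), (2, 1), (3, 9), (4, 2), (4, 6), (4, 9), (9, 8), (10, 8)}; count = 11.

For each of the 121 pairs (x, y) ∈ F_11², evaluate f(x, y) mod 11. Record the zeros.
  x = 0: [0↦0, 1↦9, 2↦8, 3↦7, 4↦5, 5↦1, 6↦5, 7↦5, 8↦0, 9↦0, 10↦4]  zeros at y ∈ {0, 8, 9}
  x = 1: [0↦10, 1↦8, 2↦7, 3↦6, 4↦4, 5↦0, 6↦4, 7↦4, 8↦10, 9↦10, 10↦3]  zeros at y ∈ {5}
  x = 2: [0↦6, 1↦0, 2↦6, 3↦1, 4↦6, 5↦9, 6↦9, 7↦5, 8↦7, 9↦3, 10↦3]  zeros at y ∈ {1}
  x = 3: [0↦9, 1↦6, 2↦4, 3↦2, 4↦10, 5↦5, 6↦8, 7↦7, 8↦1, 9↦0, 10↦3]  zeros at y ∈ {9}
  x = 4: [0↦7, 1↦3, 2↦0, 3↦8, 4↦4, 5↦9, 6↦0, 7↦9, 8↦2, 9↦0, 10↦2]  zeros at y ∈ {2, 6, 9}
  x = 5: [0↦10, 1↦1, 2↦4, 3↦7, 4↦9, 5↦9, 6↦6, 7↦10, 8↦9, 9↦2, 10↦10]  zeros at y ∈ ∅
  x = 6: [0↦6, 1↦10, 2↦4, 3↦9, 4↦2, 5↦4, 6↦3, 7↦9, 8↦10, 9↦5, 10↦4]  zeros at y ∈ ∅
  x = 7: [0↦5, 1↦7, 2↦10, 3↦2, 4↦4, 5↦4, 6↦1, 7↦5, 8↦4, 9↦8, 10↦5]  zeros at y ∈ ∅
  x = 8: [0↦6, 1↦2, 2↦10, 3↦7, 4↦3, 5↦8, 6↦10, 7↦8, 8↦1, 9↦10, 10↦1]  zeros at y ∈ ∅
  x = 9: [0↦8, 1↦5, 2↦3, 3↦1, 4↦9, 5↦4, 6↦7, 7↦6, 8↦0, 9↦10, 10↦2]  zeros at y ∈ {8}
  x = 10: [0↦10, 1↦4, 2↦10, 3↦5, 4↦10, 5↦2, 6↦2, 7↦9, 8↦0, 9↦7, 10↦7]  zeros at y ∈ {8}
Collecting zeros: affine points = {(0, 0), (0, 8), (0, 9), (1, 5), (2, 1), (3, 9), (4, 2), (4, 6), (4, 9), (9, 8), (10, 8)}.
Total count |C(F_11)_aff| = 11.


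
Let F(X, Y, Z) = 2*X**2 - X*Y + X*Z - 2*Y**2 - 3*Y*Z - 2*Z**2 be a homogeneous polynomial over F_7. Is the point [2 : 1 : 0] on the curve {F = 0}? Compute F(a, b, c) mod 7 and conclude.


F(2,1,0) ≡ 4 (mod 7); P is NOT on the curve.

Evaluate F(2, 1, 0) term-by-term (mod 7).
  2*X**2 ↦ 2·4·1·1 = 8
  -X*Y ↦ -1·2·1·1 = -2
  X*Z ↦ 1·2·1·0 = 0
  -2*Y**2 ↦ -2·1·1·1 = -2
  -3*Y*Z ↦ -3·1·1·0 = 0
  -2*Z**2 ↦ -2·1·1·0 = 0
Sum: F(2, 1, 0) = (8) + (-2) + (0) + (-2) + (0) + (0) = 4.
Reducing mod 7: 4 ≡ 4 (mod 7).
Since F(a, b, c) ≡ 4 ≠ 0 (mod 7), P does NOT lie on the curve.


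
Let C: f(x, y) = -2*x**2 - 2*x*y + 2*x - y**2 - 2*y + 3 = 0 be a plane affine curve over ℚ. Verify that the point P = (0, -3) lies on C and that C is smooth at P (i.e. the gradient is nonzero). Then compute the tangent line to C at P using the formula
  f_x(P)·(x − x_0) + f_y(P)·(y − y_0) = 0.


Tangent line at P: 8*x + 4*y + 12 = 0.

Step 1: f(0, -3) = 0, so P lies on C.
Step 2: partial derivatives
  f_x(x, y) = -4*x - 2*y + 2, f_y(x, y) = -2*x - 2*y - 2.
  f_x(P) = 8, f_y(P) = 4 (gradient nonzero, so P is smooth).
Step 3: tangent line at P: 8·(x − 0) + 4·(y − -3) = 0.
Expanding: 8*x + 4*y + 12 = 0.


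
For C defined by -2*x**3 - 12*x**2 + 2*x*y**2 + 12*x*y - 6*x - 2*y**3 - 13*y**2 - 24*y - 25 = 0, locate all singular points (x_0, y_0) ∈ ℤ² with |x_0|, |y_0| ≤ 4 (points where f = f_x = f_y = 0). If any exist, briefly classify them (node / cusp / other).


Singular points: {(-2, -3)}; classification: cusp.

Compute partial derivatives:
  f_x = -6*x**2 - 24*x + 2*y**2 + 12*y - 6.
  f_y = 4*x*y + 12*x - 6*y**2 - 26*y - 24.
Scan x_0 ∈ {−4, ..., 4}. For each x_0, f_y(x_0, y) is a polynomial in y; find its integer roots y ∈ {−4, ..., 4}, then test f_x and f at those candidates.
  x = -4: f_y(-4, y) = -6*y**2 - 42*y - 72; vanishes at y ∈ {-4, -3}. (-4, -4): f_x = -22 ≠ 0; (-4, -3): f_x = -24 ≠ 0.
  x = -3: f_y(-3, y) = -6*y**2 - 38*y - 60; vanishes at y ∈ {-3}. (-3, -3): f_x = -6 ≠ 0.
  x = -2: f_y(-2, y) = -6*y**2 - 34*y - 48; vanishes at y ∈ {-3}. (-2, -3): f_x = 0, f = 0 — SINGULAR.
  x = -1: f_y(-1, y) = -6*y**2 - 30*y - 36; vanishes at y ∈ {-3, -2}. (-1, -3): f_x = -6 ≠ 0; (-1, -2): f_x = -4 ≠ 0.
  x = 0: f_y(0, y) = -6*y**2 - 26*y - 24; vanishes at y ∈ {-3}. (0, -3): f_x = -24 ≠ 0.
  x = 1: f_y(1, y) = -6*y**2 - 22*y - 12; vanishes at y ∈ {-3}. (1, -3): f_x = -54 ≠ 0.
  x = 2: f_y(2, y) = -6*y**2 - 18*y; vanishes at y ∈ {-3, 0}. (2, -3): f_x = -96 ≠ 0; (2, 0): f_x = -78 ≠ 0.
  x = 3: f_y(3, y) = -6*y**2 - 14*y + 12; vanishes at y ∈ {-3}. (3, -3): f_x = -150 ≠ 0.
  x = 4: f_y(4, y) = -6*y**2 - 10*y + 24; vanishes at y ∈ {-3}. (4, -3): f_x = -216 ≠ 0.
Only singular point on the grid: (-2, -3).
Classify: substitute x = -2 + u, y = -3 + v and expand: f = -2*u**3 + 2*u*v**2 - 2*v**3 + v**2.
No constant or linear terms (consistent with a singular point). Quadratic part: v**2. Cubic part: -2*u**3 + 2*u*v**2 - 2*v**3.
The quadratic part v**2 is a perfect square, so there is a single (double) tangent line v = 0, i.e. y = -3. Restricting the cubic part to that line (v = 0) leaves -2*u**3 ≠ 0, so f is not divisible by v and the branch is v² ≈ 2*u**3 to lowest order — this is a cusp.
Classification: cusp.


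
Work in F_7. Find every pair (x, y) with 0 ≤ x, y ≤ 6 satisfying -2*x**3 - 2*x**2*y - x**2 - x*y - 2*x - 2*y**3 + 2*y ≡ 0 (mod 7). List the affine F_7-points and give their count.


Affine F_7-points: {(0, 0), (0, 1), (0, 6), (2, 2), (2, 6), (3, 4), (4, 3)}; count = 7.

For each of the 49 pairs (x, y) ∈ F_7², evaluate f(x, y) mod 7. Record the zeros.
  x = 0: [0↦0, 1↦0, 2↦2, 3↦1, 4↦6, 5↦5, 6↦0]  zeros at y ∈ {0, 1, 6}
  x = 1: [0↦2, 1↦6, 2↦5, 3↦1, 4↦3, 5↦6, 6↦5]  zeros at y ∈ ∅
  x = 2: [0↦4, 1↦1, 2↦0, 3↦3, 4↦5, 5↦1, 6↦0]  zeros at y ∈ {2, 6}
  x = 3: [0↦1, 1↦1, 2↦3, 3↦2, 4↦0, 5↦6, 6↦1]  zeros at y ∈ {4}
  x = 4: [0↦2, 1↦1, 2↦2, 3↦0, 4↦4, 5↦2, 6↦3]  zeros at y ∈ {3}
  x = 5: [0↦2, 1↦3, 2↦6, 3↦6, 4↦5, 5↦5, 6↦1]  zeros at y ∈ ∅
  x = 6: [0↦3, 1↦2, 2↦3, 3↦1, 4↦5, 5↦3, 6↦4]  zeros at y ∈ ∅
Collecting zeros: affine points = {(0, 0), (0, 1), (0, 6), (2, 2), (2, 6), (3, 4), (4, 3)}.
Total count |C(F_7)_aff| = 7.


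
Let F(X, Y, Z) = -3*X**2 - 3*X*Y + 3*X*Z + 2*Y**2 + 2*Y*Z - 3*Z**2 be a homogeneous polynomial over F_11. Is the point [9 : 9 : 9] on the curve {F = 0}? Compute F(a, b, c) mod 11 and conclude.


F(9,9,9) ≡ 3 (mod 11); P is NOT on the curve.

Evaluate F(9, 9, 9) term-by-term (mod 11).
  -3*X**2 ↦ -3·81·1·1 = -243
  -3*X*Y ↦ -3·9·9·1 = -243
  3*X*Z ↦ 3·9·1·9 = 243
  2*Y**2 ↦ 2·1·81·1 = 162
  2*Y*Z ↦ 2·1·9·9 = 162
  -3*Z**2 ↦ -3·1·1·81 = -243
Sum: F(9, 9, 9) = (-243) + (-243) + (243) + (162) + (162) + (-243) = -162.
Reducing mod 11: -162 ≡ 3 (mod 11).
Since F(a, b, c) ≡ 3 ≠ 0 (mod 11), P does NOT lie on the curve.


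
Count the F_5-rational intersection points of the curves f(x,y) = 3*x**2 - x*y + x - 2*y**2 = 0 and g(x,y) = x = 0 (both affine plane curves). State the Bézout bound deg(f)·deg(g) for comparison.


Common zeros: {(0, 0)}; count = 1; Bézout bound = 2.

deg(f) = 2, deg(g) = 1, so Bézout bound = 2.
Scan x ∈ F_5. For each x, list the y ∈ F_5 with f(x, y) ≡ 0 and those with g(x, y) ≡ 0 (mod 5); the common zeros in that column are the intersection.
  x = 0: f ≡ 0 at y ∈ {0}; g ≡ 0 at y ∈ {0, 1, 2, 3, 4}; common: {0}.
  x = 1: f ≡ 0 at y ∈ ∅; g ≡ 0 at y ∈ ∅; common: ∅.
  x = 2: f ≡ 0 at y ∈ {1, 3}; g ≡ 0 at y ∈ ∅; common: ∅.
  x = 3: f ≡ 0 at y ∈ {0, 1}; g ≡ 0 at y ∈ ∅; common: ∅.
  x = 4: f ≡ 0 at y ∈ ∅; g ≡ 0 at y ∈ ∅; common: ∅.
Collecting: common zeros = {(0, 0)}, so the count is 1.
Comparison with the Bézout bound: 1 ≤ 2 = deg(f)·deg(g), as expected for curves with no common component (the affine F_5-count falls short of the bound because intersections may lie at infinity, over extension fields, or carry multiplicity).


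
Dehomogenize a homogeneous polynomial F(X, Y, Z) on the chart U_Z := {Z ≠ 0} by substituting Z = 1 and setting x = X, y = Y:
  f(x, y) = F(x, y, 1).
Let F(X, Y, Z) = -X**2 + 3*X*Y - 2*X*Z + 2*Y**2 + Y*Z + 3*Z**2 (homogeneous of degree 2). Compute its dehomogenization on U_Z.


f(x, y) = -x**2 + 3*x*y - 2*x + 2*y**2 + y + 3

On U_Z we set Z = 1. Each monomial c·X^i·Y^j·Z^k in F becomes c·x^i·y^j·1^k = c·x^i·y^j.
Substituting Z = 1: F(X, Y, 1) = -x**2 + 3*x*y - 2*x + 2*y**2 + y + 3.
Note: deg(f) ≤ deg(F) = 2; strict inequality happens when F is divisible by Z (lost terms).


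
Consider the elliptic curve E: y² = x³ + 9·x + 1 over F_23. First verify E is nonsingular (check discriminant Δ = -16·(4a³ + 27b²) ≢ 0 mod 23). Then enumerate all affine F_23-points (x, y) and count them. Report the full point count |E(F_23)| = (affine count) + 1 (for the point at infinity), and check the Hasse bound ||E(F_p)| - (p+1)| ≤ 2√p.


Affine points = {(0, 1), (0, 22), (2, 2), (2, 21), (3, 3), (3, 20), (4, 3), (4, 20), (6, 8), (6, 15), (7, 4), (7, 19), (9, 11), (9, 12), (16, 3), (16, 20), (19, 4), (19, 19), (20, 4), (20, 19)}; affine count = 20; |E(F_23)| = 21.

Discriminant check: Δ ∝ 4a³ + 27b² = 4·9³ + 27·1² = 4·729 + 27·1 ≡ 22 (mod 23). Nonzero ⇒ E is nonsingular.
For each x ∈ F_23, compute rhs = x³ + 9·x + 1 mod 23, then count y ∈ F_23 with y² ≡ rhs.
  x = 0: rhs = 1, matching y values: 1, 22 (2 points).
  x = 1: rhs = 11, matching y values: none (0 points).
  x = 2: rhs = 4, matching y values: 2, 21 (2 points).
  x = 3: rhs = 9, matching y values: 3, 20 (2 points).
  x = 4: rhs = 9, matching y values: 3, 20 (2 points).
  x = 5: rhs = 10, matching y values: none (0 points).
  x = 6: rhs = 18, matching y values: 8, 15 (2 points).
  x = 7: rhs = 16, matching y values: 4, 19 (2 points).
  x = 8: rhs = 10, matching y values: none (0 points).
  x = 9: rhs = 6, matching y values: 11, 12 (2 points).
  x = 10: rhs = 10, matching y values: none (0 points).
  x = 11: rhs = 5, matching y values: none (0 points).
  x = 12: rhs = 20, matching y values: none (0 points).
  x = 13: rhs = 15, matching y values: none (0 points).
  x = 14: rhs = 19, matching y values: none (0 points).
  x = 15: rhs = 15, matching y values: none (0 points).
  x = 16: rhs = 9, matching y values: 3, 20 (2 points).
  x = 17: rhs = 7, matching y values: none (0 points).
  x = 18: rhs = 15, matching y values: none (0 points).
  x = 19: rhs = 16, matching y values: 4, 19 (2 points).
  x = 20: rhs = 16, matching y values: 4, 19 (2 points).
  x = 21: rhs = 21, matching y values: none (0 points).
  x = 22: rhs = 14, matching y values: none (0 points).
Total affine count: 20.
Full point count |E(F_23)| = 20 + 1 = 21.
Hasse bound: |21 − (23+1)| = |-3| = 3 ≤ 2√23 ≈ 9.5917 ✓.


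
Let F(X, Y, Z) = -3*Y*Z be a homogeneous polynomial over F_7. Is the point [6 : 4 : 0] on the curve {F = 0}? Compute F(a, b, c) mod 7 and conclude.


F(6,4,0) ≡ 0 (mod 7); P is on the curve.

Evaluate F(6, 4, 0) term-by-term (mod 7).
  -3*Y*Z ↦ -3·1·4·0 = 0
Sum: F(6, 4, 0) = (0) = 0.
Reducing mod 7: 0 ≡ 0 (mod 7).
Since F(a, b, c) ≡ 0 (mod 7), P lies on the curve.


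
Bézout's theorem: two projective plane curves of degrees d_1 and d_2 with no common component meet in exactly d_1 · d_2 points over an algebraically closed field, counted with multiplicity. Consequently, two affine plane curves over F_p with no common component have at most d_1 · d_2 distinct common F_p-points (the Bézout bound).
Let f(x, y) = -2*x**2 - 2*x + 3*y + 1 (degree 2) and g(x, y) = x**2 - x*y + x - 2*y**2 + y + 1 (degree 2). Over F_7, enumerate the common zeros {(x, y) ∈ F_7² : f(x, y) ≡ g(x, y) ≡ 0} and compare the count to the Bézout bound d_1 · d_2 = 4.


Common zeros: ∅; count = 0; Bézout bound = 4.

deg(f) = 2, deg(g) = 2, so Bézout bound = 4.
Scan x ∈ F_7. For each x, list the y ∈ F_7 with f(x, y) ≡ 0 and those with g(x, y) ≡ 0 (mod 7); the common zeros in that column are the intersection.
  x = 0: f ≡ 0 at y ∈ {2}; g ≡ 0 at y ∈ {1, 3}; common: ∅.
  x = 1: f ≡ 0 at y ∈ {1}; g ≡ 0 at y ∈ ∅; common: ∅.
  x = 2: f ≡ 0 at y ∈ {6}; g ≡ 0 at y ∈ {0, 3}; common: ∅.
  x = 3: f ≡ 0 at y ∈ {3}; g ≡ 0 at y ∈ ∅; common: ∅.
  x = 4: f ≡ 0 at y ∈ {6}; g ≡ 0 at y ∈ {0, 2}; common: ∅.
  x = 5: f ≡ 0 at y ∈ {1}; g ≡ 0 at y ∈ ∅; common: ∅.
  x = 6: f ≡ 0 at y ∈ {2}; g ≡ 0 at y ∈ ∅; common: ∅.
Collecting: common zeros = ∅, so the count is 0.
Comparison with the Bézout bound: 0 ≤ 4 = deg(f)·deg(g), as expected for curves with no common component (the affine F_7-count falls short of the bound because intersections may lie at infinity, over extension fields, or carry multiplicity).


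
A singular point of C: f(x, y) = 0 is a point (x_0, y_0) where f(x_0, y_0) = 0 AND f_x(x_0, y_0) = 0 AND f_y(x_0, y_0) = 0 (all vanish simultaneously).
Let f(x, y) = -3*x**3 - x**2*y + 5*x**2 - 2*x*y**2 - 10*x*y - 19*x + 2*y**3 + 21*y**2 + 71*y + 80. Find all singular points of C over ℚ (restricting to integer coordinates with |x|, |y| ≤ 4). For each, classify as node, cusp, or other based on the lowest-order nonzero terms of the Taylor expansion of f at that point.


Singular points: {(1, -3)}; classification: node.

Compute partial derivatives:
  f_x = -9*x**2 - 2*x*y + 10*x - 2*y**2 - 10*y - 19.
  f_y = -x**2 - 4*x*y - 10*x + 6*y**2 + 42*y + 71.
Scan x_0 ∈ {−4, ..., 4}. For each x_0, f_y(x_0, y) is a polynomial in y; find its integer roots y ∈ {−4, ..., 4}, then test f_x and f at those candidates.
  x = -4: f_y(-4, y) = 6*y**2 + 58*y + 95; no integer root y with |y| ≤ 4.
  x = -3: f_y(-3, y) = 6*y**2 + 54*y + 92; no integer root y with |y| ≤ 4.
  x = -2: f_y(-2, y) = 6*y**2 + 50*y + 87; no integer root y with |y| ≤ 4.
  x = -1: f_y(-1, y) = 6*y**2 + 46*y + 80; no integer root y with |y| ≤ 4.
  x = 0: f_y(0, y) = 6*y**2 + 42*y + 71; no integer root y with |y| ≤ 4.
  x = 1: f_y(1, y) = 6*y**2 + 38*y + 60; vanishes at y ∈ {-3}. (1, -3): f_x = 0, f = 0 — SINGULAR.
  x = 2: f_y(2, y) = 6*y**2 + 34*y + 47; no integer root y with |y| ≤ 4.
  x = 3: f_y(3, y) = 6*y**2 + 30*y + 32; no integer root y with |y| ≤ 4.
  x = 4: f_y(4, y) = 6*y**2 + 26*y + 15; no integer root y with |y| ≤ 4.
Only singular point on the grid: (1, -3).
Classify: substitute x = 1 + u, y = -3 + v and expand: f = -3*u**3 - u**2*v - u**2 - 2*u*v**2 + 2*v**3 + v**2.
No constant or linear terms (consistent with a singular point). Quadratic part: -u**2 + v**2. Cubic part: -3*u**3 - u**2*v - 2*u*v**2 + 2*v**3.
The quadratic part v**2 - u**2 = (v − u)(v + u) splits into two distinct linear factors, so there are two distinct tangent lines y − -3 = ±(x − 1) — this is a node (ordinary double point).
Classification: node.


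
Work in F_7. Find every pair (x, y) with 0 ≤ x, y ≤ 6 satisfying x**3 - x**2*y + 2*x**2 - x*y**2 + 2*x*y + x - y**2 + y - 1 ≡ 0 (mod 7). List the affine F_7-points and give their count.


Affine F_7-points: {(0, 3), (0, 5), (1, 4), (2, 2), (2, 3), (3, 5), (6, 3)}; count = 7.

For each of the 49 pairs (x, y) ∈ F_7², evaluate f(x, y) mod 7. Record the zeros.
  x = 0: [0↦6, 1↦6, 2↦4, 3↦0, 4↦1, 5↦0, 6↦4]  zeros at y ∈ {3, 5}
  x = 1: [0↦3, 1↦3, 2↦6, 3↦5, 4↦0, 5↦5, 6↦6]  zeros at y ∈ {4}
  x = 2: [0↦3, 1↦1, 2↦0, 3↦0, 4↦1, 5↦3, 6↦6]  zeros at y ∈ {2, 3}
  x = 3: [0↦5, 1↦6, 2↦6, 3↦5, 4↦3, 5↦0, 6↦3]  zeros at y ∈ {5}
  x = 4: [0↦1, 1↦3, 2↦2, 3↦5, 4↦5, 5↦2, 6↦3]  zeros at y ∈ ∅
  x = 5: [0↦4, 1↦5, 2↦1, 3↦6, 4↦6, 5↦1, 6↦5]  zeros at y ∈ ∅
  x = 6: [0↦6, 1↦4, 2↦2, 3↦0, 4↦5, 5↦3, 6↦1]  zeros at y ∈ {3}
Collecting zeros: affine points = {(0, 3), (0, 5), (1, 4), (2, 2), (2, 3), (3, 5), (6, 3)}.
Total count |C(F_7)_aff| = 7.


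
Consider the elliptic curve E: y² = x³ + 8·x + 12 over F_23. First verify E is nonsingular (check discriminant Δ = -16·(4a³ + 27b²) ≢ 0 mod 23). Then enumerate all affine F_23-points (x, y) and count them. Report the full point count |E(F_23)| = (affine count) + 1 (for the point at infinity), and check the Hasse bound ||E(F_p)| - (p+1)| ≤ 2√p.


Affine points = {(0, 9), (0, 14), (2, 6), (2, 17), (4, 4), (4, 19), (5, 4), (5, 19), (6, 0), (8, 6), (8, 17), (9, 10), (9, 13), (13, 6), (13, 17), (14, 4), (14, 19), (16, 2), (16, 21), (17, 1), (17, 22), (18, 10), (18, 13), (19, 10), (19, 13), (22, 7), (22, 16)}; affine count = 27; |E(F_23)| = 28.

Discriminant check: Δ ∝ 4a³ + 27b² = 4·8³ + 27·12² = 4·512 + 27·144 ≡ 2 (mod 23). Nonzero ⇒ E is nonsingular.
For each x ∈ F_23, compute rhs = x³ + 8·x + 12 mod 23, then count y ∈ F_23 with y² ≡ rhs.
  x = 0: rhs = 12, matching y values: 9, 14 (2 points).
  x = 1: rhs = 21, matching y values: none (0 points).
  x = 2: rhs = 13, matching y values: 6, 17 (2 points).
  x = 3: rhs = 17, matching y values: none (0 points).
  x = 4: rhs = 16, matching y values: 4, 19 (2 points).
  x = 5: rhs = 16, matching y values: 4, 19 (2 points).
  x = 6: rhs = 0, matching y values: 0 (1 points).
  x = 7: rhs = 20, matching y values: none (0 points).
  x = 8: rhs = 13, matching y values: 6, 17 (2 points).
  x = 9: rhs = 8, matching y values: 10, 13 (2 points).
  x = 10: rhs = 11, matching y values: none (0 points).
  x = 11: rhs = 5, matching y values: none (0 points).
  x = 12: rhs = 19, matching y values: none (0 points).
  x = 13: rhs = 13, matching y values: 6, 17 (2 points).
  x = 14: rhs = 16, matching y values: 4, 19 (2 points).
  x = 15: rhs = 11, matching y values: none (0 points).
  x = 16: rhs = 4, matching y values: 2, 21 (2 points).
  x = 17: rhs = 1, matching y values: 1, 22 (2 points).
  x = 18: rhs = 8, matching y values: 10, 13 (2 points).
  x = 19: rhs = 8, matching y values: 10, 13 (2 points).
  x = 20: rhs = 7, matching y values: none (0 points).
  x = 21: rhs = 11, matching y values: none (0 points).
  x = 22: rhs = 3, matching y values: 7, 16 (2 points).
Total affine count: 27.
Full point count |E(F_23)| = 27 + 1 = 28.
Hasse bound: |28 − (23+1)| = |4| = 4 ≤ 2√23 ≈ 9.5917 ✓.


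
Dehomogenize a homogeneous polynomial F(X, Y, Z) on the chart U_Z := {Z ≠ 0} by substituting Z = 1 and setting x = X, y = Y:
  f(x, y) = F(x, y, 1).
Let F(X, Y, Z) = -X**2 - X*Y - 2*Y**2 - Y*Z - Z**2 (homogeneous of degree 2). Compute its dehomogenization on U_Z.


f(x, y) = -x**2 - x*y - 2*y**2 - y - 1

On U_Z we set Z = 1. Each monomial c·X^i·Y^j·Z^k in F becomes c·x^i·y^j·1^k = c·x^i·y^j.
Substituting Z = 1: F(X, Y, 1) = -x**2 - x*y - 2*y**2 - y - 1.
Note: deg(f) ≤ deg(F) = 2; strict inequality happens when F is divisible by Z (lost terms).


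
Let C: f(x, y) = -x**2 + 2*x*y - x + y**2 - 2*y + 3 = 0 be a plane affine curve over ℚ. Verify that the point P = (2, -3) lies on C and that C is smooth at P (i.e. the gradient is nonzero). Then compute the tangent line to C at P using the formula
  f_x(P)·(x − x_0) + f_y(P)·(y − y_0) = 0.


Tangent line at P: -11*x - 4*y + 10 = 0.

Step 1: f(2, -3) = 0, so P lies on C.
Step 2: partial derivatives
  f_x(x, y) = -2*x + 2*y - 1, f_y(x, y) = 2*x + 2*y - 2.
  f_x(P) = -11, f_y(P) = -4 (gradient nonzero, so P is smooth).
Step 3: tangent line at P: -11·(x − 2) + -4·(y − -3) = 0.
Expanding: -11*x - 4*y + 10 = 0.


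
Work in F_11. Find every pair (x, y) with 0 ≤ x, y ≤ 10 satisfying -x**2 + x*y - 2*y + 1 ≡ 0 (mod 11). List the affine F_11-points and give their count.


Affine F_11-points: {(0, 6), (1, 0), (3, 8), (4, 2), (5, 8), (6, 6), (7, 3), (8, 5), (9, 2), (10, 0)}; count = 10.

For each of the 121 pairs (x, y) ∈ F_11², evaluate f(x, y) mod 11. Record the zeros.
  x = 0: [0↦1, 1↦10, 2↦8, 3↦6, 4↦4, 5↦2, 6↦0, 7↦9, 8↦7, 9↦5, 10↦3]  zeros at y ∈ {6}
  x = 1: [0↦0, 1↦10, 2↦9, 3↦8, 4↦7, 5↦6, 6↦5, 7↦4, 8↦3, 9↦2, 10↦1]  zeros at y ∈ {0}
  x = 2: [0↦8, 1↦8, 2↦8, 3↦8, 4↦8, 5↦8, 6↦8, 7↦8, 8↦8, 9↦8, 10↦8]  zeros at y ∈ ∅
  x = 3: [0↦3, 1↦4, 2↦5, 3↦6, 4↦7, 5↦8, 6↦9, 7↦10, 8↦0, 9↦1, 10↦2]  zeros at y ∈ {8}
  x = 4: [0↦7, 1↦9, 2↦0, 3↦2, 4↦4, 5↦6, 6↦8, 7↦10, 8↦1, 9↦3, 10↦5]  zeros at y ∈ {2}
  x = 5: [0↦9, 1↦1, 2↦4, 3↦7, 4↦10, 5↦2, 6↦5, 7↦8, 8↦0, 9↦3, 10↦6]  zeros at y ∈ {8}
  x = 6: [0↦9, 1↦2, 2↦6, 3↦10, 4↦3, 5↦7, 6↦0, 7↦4, 8↦8, 9↦1, 10↦5]  zeros at y ∈ {6}
  x = 7: [0↦7, 1↦1, 2↦6, 3↦0, 4↦5, 5↦10, 6↦4, 7↦9, 8↦3, 9↦8, 10↦2]  zeros at y ∈ {3}
  x = 8: [0↦3, 1↦9, 2↦4, 3↦10, 4↦5, 5↦0, 6↦6, 7↦1, 8↦7, 9↦2, 10↦8]  zeros at y ∈ {5}
  x = 9: [0↦8, 1↦4, 2↦0, 3↦7, 4↦3, 5↦10, 6↦6, 7↦2, 8↦9, 9↦5, 10↦1]  zeros at y ∈ {2}
  x = 10: [0↦0, 1↦8, 2↦5, 3↦2, 4↦10, 5↦7, 6↦4, 7↦1, 8↦9, 9↦6, 10↦3]  zeros at y ∈ {0}
Collecting zeros: affine points = {(0, 6), (1, 0), (3, 8), (4, 2), (5, 8), (6, 6), (7, 3), (8, 5), (9, 2), (10, 0)}.
Total count |C(F_11)_aff| = 10.


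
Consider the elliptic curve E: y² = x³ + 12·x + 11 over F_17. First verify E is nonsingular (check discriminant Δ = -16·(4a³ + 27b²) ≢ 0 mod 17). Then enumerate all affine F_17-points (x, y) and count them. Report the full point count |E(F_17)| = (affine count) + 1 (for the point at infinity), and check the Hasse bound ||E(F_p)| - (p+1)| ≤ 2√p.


Affine points = {(2, 3), (2, 14), (4, 2), (4, 15), (5, 3), (5, 14), (7, 8), (7, 9), (9, 7), (9, 10), (10, 3), (10, 14), (12, 8), (12, 9), (13, 1), (13, 16), (14, 4), (14, 13), (15, 8), (15, 9), (16, 7), (16, 10)}; affine count = 22; |E(F_17)| = 23.

Discriminant check: Δ ∝ 4a³ + 27b² = 4·12³ + 27·11² = 4·1728 + 27·121 ≡ 13 (mod 17). Nonzero ⇒ E is nonsingular.
For each x ∈ F_17, compute rhs = x³ + 12·x + 11 mod 17, then count y ∈ F_17 with y² ≡ rhs.
  x = 0: rhs = 11, matching y values: none (0 points).
  x = 1: rhs = 7, matching y values: none (0 points).
  x = 2: rhs = 9, matching y values: 3, 14 (2 points).
  x = 3: rhs = 6, matching y values: none (0 points).
  x = 4: rhs = 4, matching y values: 2, 15 (2 points).
  x = 5: rhs = 9, matching y values: 3, 14 (2 points).
  x = 6: rhs = 10, matching y values: none (0 points).
  x = 7: rhs = 13, matching y values: 8, 9 (2 points).
  x = 8: rhs = 7, matching y values: none (0 points).
  x = 9: rhs = 15, matching y values: 7, 10 (2 points).
  x = 10: rhs = 9, matching y values: 3, 14 (2 points).
  x = 11: rhs = 12, matching y values: none (0 points).
  x = 12: rhs = 13, matching y values: 8, 9 (2 points).
  x = 13: rhs = 1, matching y values: 1, 16 (2 points).
  x = 14: rhs = 16, matching y values: 4, 13 (2 points).
  x = 15: rhs = 13, matching y values: 8, 9 (2 points).
  x = 16: rhs = 15, matching y values: 7, 10 (2 points).
Total affine count: 22.
Full point count |E(F_17)| = 22 + 1 = 23.
Hasse bound: |23 − (17+1)| = |5| = 5 ≤ 2√17 ≈ 8.2462 ✓.


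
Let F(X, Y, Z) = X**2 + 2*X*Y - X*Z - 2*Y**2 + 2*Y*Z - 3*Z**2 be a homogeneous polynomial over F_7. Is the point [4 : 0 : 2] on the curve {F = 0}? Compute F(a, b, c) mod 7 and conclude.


F(4,0,2) ≡ 3 (mod 7); P is NOT on the curve.

Evaluate F(4, 0, 2) term-by-term (mod 7).
  X**2 ↦ 1·16·1·1 = 16
  2*X*Y ↦ 2·4·0·1 = 0
  -X*Z ↦ -1·4·1·2 = -8
  -2*Y**2 ↦ -2·1·0·1 = 0
  2*Y*Z ↦ 2·1·0·2 = 0
  -3*Z**2 ↦ -3·1·1·4 = -12
Sum: F(4, 0, 2) = (16) + (0) + (-8) + (0) + (0) + (-12) = -4.
Reducing mod 7: -4 ≡ 3 (mod 7).
Since F(a, b, c) ≡ 3 ≠ 0 (mod 7), P does NOT lie on the curve.
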